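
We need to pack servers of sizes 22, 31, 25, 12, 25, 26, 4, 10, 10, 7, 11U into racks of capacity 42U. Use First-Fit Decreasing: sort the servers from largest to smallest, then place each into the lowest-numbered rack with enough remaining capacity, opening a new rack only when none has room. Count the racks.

5 racks

Sorted descending: 31, 26, 25, 25, 22, 12, 11, 10, 10, 7, 4.
31U → rack 1 (remaining 11U)
26U → rack 2 (remaining 16U)
25U → rack 3 (remaining 17U)
25U → rack 4 (remaining 17U)
22U → rack 5 (remaining 20U)
12U → rack 2 (remaining 4U)
11U → rack 1 (remaining 0U)
10U → rack 3 (remaining 7U)
10U → rack 4 (remaining 7U)
7U → rack 3 (remaining 0U)
4U → rack 2 (remaining 0U)
Final racks: [31,11] [26,12,4] [25,10,7] [25,10] [22].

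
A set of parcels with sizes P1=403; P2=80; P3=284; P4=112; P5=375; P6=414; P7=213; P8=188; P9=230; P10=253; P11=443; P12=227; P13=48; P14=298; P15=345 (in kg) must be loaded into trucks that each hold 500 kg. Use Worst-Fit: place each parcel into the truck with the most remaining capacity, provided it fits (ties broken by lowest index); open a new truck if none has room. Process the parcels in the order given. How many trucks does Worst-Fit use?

truck 1: place P1 (403 kg), 97 kg left
truck 1: place P2 (80 kg), 17 kg left
truck 2: place P3 (284 kg), 216 kg left
truck 2: place P4 (112 kg), 104 kg left
truck 3: place P5 (375 kg), 125 kg left
truck 4: place P6 (414 kg), 86 kg left
truck 5: place P7 (213 kg), 287 kg left
truck 5: place P8 (188 kg), 99 kg left
truck 6: place P9 (230 kg), 270 kg left
truck 6: place P10 (253 kg), 17 kg left
truck 7: place P11 (443 kg), 57 kg left
truck 8: place P12 (227 kg), 273 kg left
truck 8: place P13 (48 kg), 225 kg left
truck 9: place P14 (298 kg), 202 kg left
truck 10: place P15 (345 kg), 155 kg left

10 trucks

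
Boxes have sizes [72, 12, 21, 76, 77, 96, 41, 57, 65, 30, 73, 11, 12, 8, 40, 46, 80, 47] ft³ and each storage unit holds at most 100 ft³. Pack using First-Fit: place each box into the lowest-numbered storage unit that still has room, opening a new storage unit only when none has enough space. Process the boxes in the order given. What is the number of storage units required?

Put 72 ft³ in storage unit 1; 28 ft³ remain.
Put 12 ft³ in storage unit 1; 16 ft³ remain.
Put 21 ft³ in storage unit 2; 79 ft³ remain.
Put 76 ft³ in storage unit 2; 3 ft³ remain.
Put 77 ft³ in storage unit 3; 23 ft³ remain.
Put 96 ft³ in storage unit 4; 4 ft³ remain.
Put 41 ft³ in storage unit 5; 59 ft³ remain.
Put 57 ft³ in storage unit 5; 2 ft³ remain.
Put 65 ft³ in storage unit 6; 35 ft³ remain.
Put 30 ft³ in storage unit 6; 5 ft³ remain.
Put 73 ft³ in storage unit 7; 27 ft³ remain.
Put 11 ft³ in storage unit 1; 5 ft³ remain.
Put 12 ft³ in storage unit 3; 11 ft³ remain.
Put 8 ft³ in storage unit 3; 3 ft³ remain.
Put 40 ft³ in storage unit 8; 60 ft³ remain.
Put 46 ft³ in storage unit 8; 14 ft³ remain.
Put 80 ft³ in storage unit 9; 20 ft³ remain.
Put 47 ft³ in storage unit 10; 53 ft³ remain.
Final storage units: [72,12,11] [21,76] [77,12,8] [96] [41,57] [65,30] [73] [40,46] [80] [47].

10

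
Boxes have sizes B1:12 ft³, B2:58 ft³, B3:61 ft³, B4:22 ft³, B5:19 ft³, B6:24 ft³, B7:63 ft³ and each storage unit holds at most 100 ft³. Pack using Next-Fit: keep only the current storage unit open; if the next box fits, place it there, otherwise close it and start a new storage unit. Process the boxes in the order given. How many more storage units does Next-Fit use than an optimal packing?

1

Next-Fit: [12,58] [61,22] [19,24] [63] → 4 storage units.
Total size 259 ft³; any packing needs at least ⌈259/100⌉ = 3 storage units.
An optimal packing achieves that bound: [63,24,12] [61,22] [58,19] → 3 storage units.
Excess: 4 − 3 = 1.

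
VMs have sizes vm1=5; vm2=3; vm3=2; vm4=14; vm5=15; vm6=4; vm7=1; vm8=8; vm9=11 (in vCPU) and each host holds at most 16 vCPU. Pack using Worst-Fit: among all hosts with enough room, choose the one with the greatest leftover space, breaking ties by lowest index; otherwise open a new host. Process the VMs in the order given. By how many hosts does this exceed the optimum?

1

Worst-Fit: [5,3,2,4,1] [14] [15] [8] [11] → 5 hosts.
Total size 63 vCPU; any packing needs at least ⌈63/16⌉ = 4 hosts.
An optimal packing achieves that bound: [15,1] [14,2] [11,5] [8,4,3] → 4 hosts.
Excess: 5 − 4 = 1.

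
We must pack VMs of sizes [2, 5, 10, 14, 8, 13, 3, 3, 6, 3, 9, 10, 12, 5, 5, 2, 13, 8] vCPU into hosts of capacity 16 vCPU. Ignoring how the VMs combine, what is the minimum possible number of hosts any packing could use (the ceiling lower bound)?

9

Total size = 2 + 5 + 10 + 14 + 8 + 13 + 3 + 3 + 6 + 3 + 9 + 10 + 12 + 5 + 5 + 2 + 13 + 8 = 131 vCPU.
⌈131 / 16⌉ = 9.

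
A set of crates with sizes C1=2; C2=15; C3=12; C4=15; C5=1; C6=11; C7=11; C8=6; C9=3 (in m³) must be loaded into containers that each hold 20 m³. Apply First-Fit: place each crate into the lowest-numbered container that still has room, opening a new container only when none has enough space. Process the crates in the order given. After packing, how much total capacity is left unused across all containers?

24

Put C1 (2 m³) in container 1; 18 m³ remain.
Put C2 (15 m³) in container 1; 3 m³ remain.
Put C3 (12 m³) in container 2; 8 m³ remain.
Put C4 (15 m³) in container 3; 5 m³ remain.
Put C5 (1 m³) in container 1; 2 m³ remain.
Put C6 (11 m³) in container 4; 9 m³ remain.
Put C7 (11 m³) in container 5; 9 m³ remain.
Put C8 (6 m³) in container 2; 2 m³ remain.
Put C9 (3 m³) in container 3; 2 m³ remain.
5 containers × 20 m³ = 100 m³; used 76 m³; unused 24 m³.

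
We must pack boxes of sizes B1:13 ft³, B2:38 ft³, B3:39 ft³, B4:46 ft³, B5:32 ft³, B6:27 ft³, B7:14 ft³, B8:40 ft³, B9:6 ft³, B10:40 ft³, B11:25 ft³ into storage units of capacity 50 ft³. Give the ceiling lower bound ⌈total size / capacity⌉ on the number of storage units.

7 storage units

Total size = 13 + 38 + 39 + 46 + 32 + 27 + 14 + 40 + 6 + 40 + 25 = 320 ft³.
⌈320 / 50⌉ = 7.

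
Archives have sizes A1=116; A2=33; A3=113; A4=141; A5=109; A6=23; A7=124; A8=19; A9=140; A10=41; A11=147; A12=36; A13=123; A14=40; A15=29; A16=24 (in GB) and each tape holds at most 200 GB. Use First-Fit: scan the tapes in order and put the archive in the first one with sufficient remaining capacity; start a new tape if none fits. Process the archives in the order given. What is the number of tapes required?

8

tape 1: place A1 (116 GB), 84 GB left
tape 1: place A2 (33 GB), 51 GB left
tape 2: place A3 (113 GB), 87 GB left
tape 3: place A4 (141 GB), 59 GB left
tape 4: place A5 (109 GB), 91 GB left
tape 1: place A6 (23 GB), 28 GB left
tape 5: place A7 (124 GB), 76 GB left
tape 1: place A8 (19 GB), 9 GB left
tape 6: place A9 (140 GB), 60 GB left
tape 2: place A10 (41 GB), 46 GB left
tape 7: place A11 (147 GB), 53 GB left
tape 2: place A12 (36 GB), 10 GB left
tape 8: place A13 (123 GB), 77 GB left
tape 3: place A14 (40 GB), 19 GB left
tape 4: place A15 (29 GB), 62 GB left
tape 4: place A16 (24 GB), 38 GB left
Final tapes: [116,33,23,19] [113,41,36] [141,40] [109,29,24] [124] [140] [147] [123].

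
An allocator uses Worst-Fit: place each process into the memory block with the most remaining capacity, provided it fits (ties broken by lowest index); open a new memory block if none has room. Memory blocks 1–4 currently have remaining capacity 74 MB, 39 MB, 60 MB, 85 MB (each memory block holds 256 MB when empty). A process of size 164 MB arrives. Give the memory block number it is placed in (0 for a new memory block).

No memory block has ≥ 164 MB free, so a new memory block is opened.

0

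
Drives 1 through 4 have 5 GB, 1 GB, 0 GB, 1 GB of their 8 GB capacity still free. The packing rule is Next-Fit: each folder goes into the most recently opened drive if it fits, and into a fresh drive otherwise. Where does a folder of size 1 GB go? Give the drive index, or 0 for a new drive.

4

Next-Fit only looks at drive 4, which has 1 GB free.
1 GB fits there.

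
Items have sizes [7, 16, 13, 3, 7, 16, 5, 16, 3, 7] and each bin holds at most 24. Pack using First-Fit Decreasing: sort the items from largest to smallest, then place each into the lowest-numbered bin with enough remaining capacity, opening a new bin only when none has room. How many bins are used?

Sorted descending: 16, 16, 16, 13, 7, 7, 7, 5, 3, 3.
bin 1: place 16, 8 left
bin 2: place 16, 8 left
bin 3: place 16, 8 left
bin 4: place 13, 11 left
bin 1: place 7, 1 left
bin 2: place 7, 1 left
bin 3: place 7, 1 left
bin 4: place 5, 6 left
bin 4: place 3, 3 left
bin 4: place 3, 0 left

4 bins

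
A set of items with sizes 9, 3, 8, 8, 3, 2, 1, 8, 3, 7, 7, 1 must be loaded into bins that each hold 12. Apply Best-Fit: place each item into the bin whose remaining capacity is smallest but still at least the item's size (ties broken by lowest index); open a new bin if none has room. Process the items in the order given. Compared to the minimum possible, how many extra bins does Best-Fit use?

Best-Fit: [9,3] [8,3,1] [8,2] [8,3,1] [7] [7] → 6 bins.
6 items exceed 6 (half the capacity), and no two of those can share a bin, so at least 6 bins are needed.
So 6 is already optimal.

0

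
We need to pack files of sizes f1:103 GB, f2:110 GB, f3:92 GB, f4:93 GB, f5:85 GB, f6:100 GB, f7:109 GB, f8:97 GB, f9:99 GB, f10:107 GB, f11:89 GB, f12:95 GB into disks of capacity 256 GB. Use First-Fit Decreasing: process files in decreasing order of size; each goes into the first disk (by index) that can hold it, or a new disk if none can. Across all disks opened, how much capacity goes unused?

357

Sorted descending: 110, 109, 107, 103, 100, 99, 97, 95, 93, 92, 89, 85.
disk 1: place 110 GB, 146 GB left
disk 1: place 109 GB, 37 GB left
disk 2: place 107 GB, 149 GB left
disk 2: place 103 GB, 46 GB left
disk 3: place 100 GB, 156 GB left
disk 3: place 99 GB, 57 GB left
disk 4: place 97 GB, 159 GB left
disk 4: place 95 GB, 64 GB left
disk 5: place 93 GB, 163 GB left
disk 5: place 92 GB, 71 GB left
disk 6: place 89 GB, 167 GB left
disk 6: place 85 GB, 82 GB left
6 disks × 256 GB = 1536 GB; used 1179 GB; unused 357 GB.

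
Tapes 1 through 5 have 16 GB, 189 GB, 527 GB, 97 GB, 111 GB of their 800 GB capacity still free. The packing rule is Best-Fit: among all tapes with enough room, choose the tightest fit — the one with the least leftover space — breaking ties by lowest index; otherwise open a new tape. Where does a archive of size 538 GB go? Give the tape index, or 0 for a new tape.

0

No tape has ≥ 538 GB free, so a new tape is opened.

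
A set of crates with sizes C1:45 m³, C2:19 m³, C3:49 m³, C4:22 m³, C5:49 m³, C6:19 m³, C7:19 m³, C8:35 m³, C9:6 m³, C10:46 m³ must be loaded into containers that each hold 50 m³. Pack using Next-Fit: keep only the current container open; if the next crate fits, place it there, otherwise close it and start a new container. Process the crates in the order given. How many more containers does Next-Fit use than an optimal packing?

1

Next-Fit: [45] [19] [49] [22] [49] [19,19] [35,6] [46] → 8 containers.
Total size 309 m³; any packing needs at least ⌈309/50⌉ = 7 containers.
An optimal packing achieves that bound: [49] [49] [46] [45] [35,6] [22,19] [19,19] → 7 containers.
Excess: 8 − 7 = 1.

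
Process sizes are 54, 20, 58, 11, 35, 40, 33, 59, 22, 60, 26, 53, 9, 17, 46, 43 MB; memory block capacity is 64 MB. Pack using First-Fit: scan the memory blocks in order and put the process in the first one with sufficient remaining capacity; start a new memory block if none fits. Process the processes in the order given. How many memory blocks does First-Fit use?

54 MB → memory block 1 (remaining 10 MB)
20 MB → memory block 2 (remaining 44 MB)
58 MB → memory block 3 (remaining 6 MB)
11 MB → memory block 2 (remaining 33 MB)
35 MB → memory block 4 (remaining 29 MB)
40 MB → memory block 5 (remaining 24 MB)
33 MB → memory block 2 (remaining 0 MB)
59 MB → memory block 6 (remaining 5 MB)
22 MB → memory block 4 (remaining 7 MB)
60 MB → memory block 7 (remaining 4 MB)
26 MB → memory block 8 (remaining 38 MB)
53 MB → memory block 9 (remaining 11 MB)
9 MB → memory block 1 (remaining 1 MB)
17 MB → memory block 5 (remaining 7 MB)
46 MB → memory block 10 (remaining 18 MB)
43 MB → memory block 11 (remaining 21 MB)
Final memory blocks: [54,9] [20,11,33] [58] [35,22] [40,17] [59] [60] [26] [53] [46] [43].

11 memory blocks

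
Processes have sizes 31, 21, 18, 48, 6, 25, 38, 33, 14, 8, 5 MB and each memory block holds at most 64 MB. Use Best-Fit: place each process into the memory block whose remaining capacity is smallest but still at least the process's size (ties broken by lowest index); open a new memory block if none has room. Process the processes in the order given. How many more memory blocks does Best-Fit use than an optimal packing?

1

Best-Fit: [31,21,6,5] [18,25,8] [48,14] [38] [33] → 5 memory blocks.
Total size 247 MB; any packing needs at least ⌈247/64⌉ = 4 memory blocks.
An optimal packing achieves that bound: [48,14] [38,25] [33,31] [21,18,8,6,5] → 4 memory blocks.
Excess: 5 − 4 = 1.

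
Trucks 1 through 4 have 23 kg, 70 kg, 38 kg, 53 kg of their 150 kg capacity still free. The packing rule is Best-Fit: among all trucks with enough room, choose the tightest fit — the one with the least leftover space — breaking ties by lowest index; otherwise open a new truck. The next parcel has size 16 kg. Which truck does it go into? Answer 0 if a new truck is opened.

Trucks with room: truck 1 (23 kg), truck 2 (70 kg), truck 3 (38 kg), truck 4 (53 kg).
Tightest fit is truck 1 with 23 kg free.

1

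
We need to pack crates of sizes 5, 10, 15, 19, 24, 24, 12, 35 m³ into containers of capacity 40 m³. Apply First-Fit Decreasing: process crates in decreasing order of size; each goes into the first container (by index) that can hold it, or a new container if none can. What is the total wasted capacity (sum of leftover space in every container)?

16

Sorted descending: 35, 24, 24, 19, 15, 12, 10, 5.
35 m³ → container 1 (remaining 5 m³)
24 m³ → container 2 (remaining 16 m³)
24 m³ → container 3 (remaining 16 m³)
19 m³ → container 4 (remaining 21 m³)
15 m³ → container 2 (remaining 1 m³)
12 m³ → container 3 (remaining 4 m³)
10 m³ → container 4 (remaining 11 m³)
5 m³ → container 1 (remaining 0 m³)
4 containers × 40 m³ = 160 m³; used 144 m³; unused 16 m³.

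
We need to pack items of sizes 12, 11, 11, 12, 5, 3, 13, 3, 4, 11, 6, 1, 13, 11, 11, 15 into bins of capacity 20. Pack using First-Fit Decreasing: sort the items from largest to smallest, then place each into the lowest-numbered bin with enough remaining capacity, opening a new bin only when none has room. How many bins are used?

Sorted descending: 15, 13, 13, 12, 12, 11, 11, 11, 11, 11, 6, 5, 4, 3, 3, 1.
bin 1: place 15, 5 left
bin 2: place 13, 7 left
bin 3: place 13, 7 left
bin 4: place 12, 8 left
bin 5: place 12, 8 left
bin 6: place 11, 9 left
bin 7: place 11, 9 left
bin 8: place 11, 9 left
bin 9: place 11, 9 left
bin 10: place 11, 9 left
bin 2: place 6, 1 left
bin 1: place 5, 0 left
bin 3: place 4, 3 left
bin 3: place 3, 0 left
bin 4: place 3, 5 left
bin 2: place 1, 0 left

10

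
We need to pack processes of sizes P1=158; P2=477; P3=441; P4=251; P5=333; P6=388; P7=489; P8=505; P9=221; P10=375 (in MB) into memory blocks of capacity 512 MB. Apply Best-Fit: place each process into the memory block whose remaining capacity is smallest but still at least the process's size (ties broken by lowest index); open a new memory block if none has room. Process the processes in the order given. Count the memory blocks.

9

memory block 1: place P1 (158 MB), 354 MB left
memory block 2: place P2 (477 MB), 35 MB left
memory block 3: place P3 (441 MB), 71 MB left
memory block 1: place P4 (251 MB), 103 MB left
memory block 4: place P5 (333 MB), 179 MB left
memory block 5: place P6 (388 MB), 124 MB left
memory block 6: place P7 (489 MB), 23 MB left
memory block 7: place P8 (505 MB), 7 MB left
memory block 8: place P9 (221 MB), 291 MB left
memory block 9: place P10 (375 MB), 137 MB left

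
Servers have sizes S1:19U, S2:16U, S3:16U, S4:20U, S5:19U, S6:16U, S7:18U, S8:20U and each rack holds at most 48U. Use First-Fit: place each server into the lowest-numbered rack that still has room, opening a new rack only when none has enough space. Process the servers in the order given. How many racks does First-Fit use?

S1 (19U) → rack 1 (remaining 29U)
S2 (16U) → rack 1 (remaining 13U)
S3 (16U) → rack 2 (remaining 32U)
S4 (20U) → rack 2 (remaining 12U)
S5 (19U) → rack 3 (remaining 29U)
S6 (16U) → rack 3 (remaining 13U)
S7 (18U) → rack 4 (remaining 30U)
S8 (20U) → rack 4 (remaining 10U)

4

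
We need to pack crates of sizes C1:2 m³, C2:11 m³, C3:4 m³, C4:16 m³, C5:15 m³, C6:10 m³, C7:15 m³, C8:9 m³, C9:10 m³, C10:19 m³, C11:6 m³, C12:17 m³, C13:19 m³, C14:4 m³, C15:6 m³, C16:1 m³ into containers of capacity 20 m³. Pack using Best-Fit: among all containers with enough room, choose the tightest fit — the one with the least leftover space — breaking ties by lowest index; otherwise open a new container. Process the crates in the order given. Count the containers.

Put C1 (2 m³) in container 1; 18 m³ remain.
Put C2 (11 m³) in container 1; 7 m³ remain.
Put C3 (4 m³) in container 1; 3 m³ remain.
Put C4 (16 m³) in container 2; 4 m³ remain.
Put C5 (15 m³) in container 3; 5 m³ remain.
Put C6 (10 m³) in container 4; 10 m³ remain.
Put C7 (15 m³) in container 5; 5 m³ remain.
Put C8 (9 m³) in container 4; 1 m³ remain.
Put C9 (10 m³) in container 6; 10 m³ remain.
Put C10 (19 m³) in container 7; 1 m³ remain.
Put C11 (6 m³) in container 6; 4 m³ remain.
Put C12 (17 m³) in container 8; 3 m³ remain.
Put C13 (19 m³) in container 9; 1 m³ remain.
Put C14 (4 m³) in container 2; 0 m³ remain.
Put C15 (6 m³) in container 10; 14 m³ remain.
Put C16 (1 m³) in container 4; 0 m³ remain.

10 containers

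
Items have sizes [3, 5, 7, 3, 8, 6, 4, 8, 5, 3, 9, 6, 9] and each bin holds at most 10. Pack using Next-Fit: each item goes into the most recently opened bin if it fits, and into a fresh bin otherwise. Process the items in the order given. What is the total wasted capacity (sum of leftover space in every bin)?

14

bin 1: place 3, 7 left
bin 1: place 5, 2 left
bin 2: place 7, 3 left
bin 2: place 3, 0 left
bin 3: place 8, 2 left
bin 4: place 6, 4 left
bin 4: place 4, 0 left
bin 5: place 8, 2 left
bin 6: place 5, 5 left
bin 6: place 3, 2 left
bin 7: place 9, 1 left
bin 8: place 6, 4 left
bin 9: place 9, 1 left
9 bins × 10 = 90; used 76; unused 14.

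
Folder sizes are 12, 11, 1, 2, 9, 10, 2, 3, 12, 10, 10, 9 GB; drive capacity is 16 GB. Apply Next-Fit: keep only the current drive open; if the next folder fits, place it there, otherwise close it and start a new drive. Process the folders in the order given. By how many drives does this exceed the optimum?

0

Next-Fit: [12] [11,1,2] [9] [10,2,3] [12] [10] [10] [9] → 8 drives.
8 folders exceed 8 GB (half the capacity), and no two of those can share a drive, so at least 8 drives are needed.
So 8 is already optimal.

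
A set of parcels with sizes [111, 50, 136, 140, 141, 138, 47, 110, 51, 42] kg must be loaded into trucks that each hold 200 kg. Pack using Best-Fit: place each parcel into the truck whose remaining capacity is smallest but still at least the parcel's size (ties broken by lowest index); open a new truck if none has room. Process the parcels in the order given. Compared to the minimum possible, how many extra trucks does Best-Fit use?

Best-Fit: [111,50] [136] [140,51] [141,47] [138,42] [110] → 6 trucks.
6 parcels exceed 100 kg (half the capacity), and no two of those can share a truck, so at least 6 trucks are needed.
So 6 is already optimal.

0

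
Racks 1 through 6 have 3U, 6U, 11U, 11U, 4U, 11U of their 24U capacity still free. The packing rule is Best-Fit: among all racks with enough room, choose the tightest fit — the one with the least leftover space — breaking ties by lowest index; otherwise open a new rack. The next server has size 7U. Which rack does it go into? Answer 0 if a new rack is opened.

3

Racks with room: rack 3 (11U), rack 4 (11U), rack 6 (11U).
Tightest fit is rack 3 with 11U free.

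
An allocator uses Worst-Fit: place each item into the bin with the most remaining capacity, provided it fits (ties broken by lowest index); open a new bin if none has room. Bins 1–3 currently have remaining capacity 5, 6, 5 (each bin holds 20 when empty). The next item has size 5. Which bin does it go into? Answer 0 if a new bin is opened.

2

Bins with room: bin 1 (5), bin 2 (6), bin 3 (5).
Most room is bin 2 with 6 free.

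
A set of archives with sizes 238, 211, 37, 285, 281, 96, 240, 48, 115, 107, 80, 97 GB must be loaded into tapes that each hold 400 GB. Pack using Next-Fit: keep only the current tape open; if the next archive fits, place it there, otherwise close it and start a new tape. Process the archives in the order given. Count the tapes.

6 tapes

238 GB → tape 1 (remaining 162 GB)
211 GB → tape 2 (remaining 189 GB)
37 GB → tape 2 (remaining 152 GB)
285 GB → tape 3 (remaining 115 GB)
281 GB → tape 4 (remaining 119 GB)
96 GB → tape 4 (remaining 23 GB)
240 GB → tape 5 (remaining 160 GB)
48 GB → tape 5 (remaining 112 GB)
115 GB → tape 6 (remaining 285 GB)
107 GB → tape 6 (remaining 178 GB)
80 GB → tape 6 (remaining 98 GB)
97 GB → tape 6 (remaining 1 GB)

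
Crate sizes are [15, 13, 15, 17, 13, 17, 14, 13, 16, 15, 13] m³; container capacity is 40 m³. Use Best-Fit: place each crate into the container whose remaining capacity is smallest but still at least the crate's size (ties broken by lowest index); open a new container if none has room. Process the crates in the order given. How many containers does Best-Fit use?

container 1: place 15 m³, 25 m³ left
container 1: place 13 m³, 12 m³ left
container 2: place 15 m³, 25 m³ left
container 2: place 17 m³, 8 m³ left
container 3: place 13 m³, 27 m³ left
container 3: place 17 m³, 10 m³ left
container 4: place 14 m³, 26 m³ left
container 4: place 13 m³, 13 m³ left
container 5: place 16 m³, 24 m³ left
container 5: place 15 m³, 9 m³ left
container 4: place 13 m³, 0 m³ left
Final containers: [15,13] [15,17] [13,17] [14,13,13] [16,15].

5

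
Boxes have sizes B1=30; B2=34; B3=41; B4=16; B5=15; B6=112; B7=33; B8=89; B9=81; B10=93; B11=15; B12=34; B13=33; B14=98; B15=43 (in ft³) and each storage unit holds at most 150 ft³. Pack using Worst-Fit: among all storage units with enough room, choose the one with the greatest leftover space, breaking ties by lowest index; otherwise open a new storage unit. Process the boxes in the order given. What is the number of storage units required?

Put B1 (30 ft³) in storage unit 1; 120 ft³ remain.
Put B2 (34 ft³) in storage unit 1; 86 ft³ remain.
Put B3 (41 ft³) in storage unit 1; 45 ft³ remain.
Put B4 (16 ft³) in storage unit 1; 29 ft³ remain.
Put B5 (15 ft³) in storage unit 1; 14 ft³ remain.
Put B6 (112 ft³) in storage unit 2; 38 ft³ remain.
Put B7 (33 ft³) in storage unit 2; 5 ft³ remain.
Put B8 (89 ft³) in storage unit 3; 61 ft³ remain.
Put B9 (81 ft³) in storage unit 4; 69 ft³ remain.
Put B10 (93 ft³) in storage unit 5; 57 ft³ remain.
Put B11 (15 ft³) in storage unit 4; 54 ft³ remain.
Put B12 (34 ft³) in storage unit 3; 27 ft³ remain.
Put B13 (33 ft³) in storage unit 5; 24 ft³ remain.
Put B14 (98 ft³) in storage unit 6; 52 ft³ remain.
Put B15 (43 ft³) in storage unit 4; 11 ft³ remain.
Final storage units: [30,34,41,16,15] [112,33] [89,34] [81,15,43] [93,33] [98].

6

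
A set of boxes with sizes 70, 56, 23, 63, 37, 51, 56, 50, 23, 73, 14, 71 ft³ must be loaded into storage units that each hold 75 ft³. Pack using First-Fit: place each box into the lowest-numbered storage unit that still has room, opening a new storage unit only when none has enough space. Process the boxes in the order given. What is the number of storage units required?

9

storage unit 1: place 70 ft³, 5 ft³ left
storage unit 2: place 56 ft³, 19 ft³ left
storage unit 3: place 23 ft³, 52 ft³ left
storage unit 4: place 63 ft³, 12 ft³ left
storage unit 3: place 37 ft³, 15 ft³ left
storage unit 5: place 51 ft³, 24 ft³ left
storage unit 6: place 56 ft³, 19 ft³ left
storage unit 7: place 50 ft³, 25 ft³ left
storage unit 5: place 23 ft³, 1 ft³ left
storage unit 8: place 73 ft³, 2 ft³ left
storage unit 2: place 14 ft³, 5 ft³ left
storage unit 9: place 71 ft³, 4 ft³ left
Final storage units: [70] [56,14] [23,37] [63] [51,23] [56] [50] [73] [71].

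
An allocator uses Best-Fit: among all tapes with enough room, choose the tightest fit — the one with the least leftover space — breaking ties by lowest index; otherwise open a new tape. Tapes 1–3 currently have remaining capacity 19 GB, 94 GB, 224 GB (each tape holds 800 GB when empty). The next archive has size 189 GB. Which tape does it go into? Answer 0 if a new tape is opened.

3

Tapes with room: tape 3 (224 GB).
Tightest fit is tape 3 with 224 GB free.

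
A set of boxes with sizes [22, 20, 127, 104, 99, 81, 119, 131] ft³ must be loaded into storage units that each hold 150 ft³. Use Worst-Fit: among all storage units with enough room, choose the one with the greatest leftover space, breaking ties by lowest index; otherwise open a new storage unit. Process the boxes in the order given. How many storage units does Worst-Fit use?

22 ft³ → storage unit 1 (remaining 128 ft³)
20 ft³ → storage unit 1 (remaining 108 ft³)
127 ft³ → storage unit 2 (remaining 23 ft³)
104 ft³ → storage unit 1 (remaining 4 ft³)
99 ft³ → storage unit 3 (remaining 51 ft³)
81 ft³ → storage unit 4 (remaining 69 ft³)
119 ft³ → storage unit 5 (remaining 31 ft³)
131 ft³ → storage unit 6 (remaining 19 ft³)
Final storage units: [22,20,104] [127] [99] [81] [119] [131].

6 storage units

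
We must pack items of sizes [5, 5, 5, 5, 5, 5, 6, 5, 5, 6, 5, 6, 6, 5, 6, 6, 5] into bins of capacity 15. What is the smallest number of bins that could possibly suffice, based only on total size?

7

Total size = 5 + 5 + 5 + 5 + 5 + 5 + 6 + 5 + 5 + 6 + 5 + 6 + 6 + 5 + 6 + 6 + 5 = 91.
⌈91 / 15⌉ = 7.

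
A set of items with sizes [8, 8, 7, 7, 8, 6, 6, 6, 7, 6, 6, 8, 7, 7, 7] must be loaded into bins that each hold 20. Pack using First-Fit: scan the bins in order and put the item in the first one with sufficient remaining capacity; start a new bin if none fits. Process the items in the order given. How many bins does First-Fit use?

Put 8 in bin 1; 12 remain.
Put 8 in bin 1; 4 remain.
Put 7 in bin 2; 13 remain.
Put 7 in bin 2; 6 remain.
Put 8 in bin 3; 12 remain.
Put 6 in bin 2; 0 remain.
Put 6 in bin 3; 6 remain.
Put 6 in bin 3; 0 remain.
Put 7 in bin 4; 13 remain.
Put 6 in bin 4; 7 remain.
Put 6 in bin 4; 1 remain.
Put 8 in bin 5; 12 remain.
Put 7 in bin 5; 5 remain.
Put 7 in bin 6; 13 remain.
Put 7 in bin 6; 6 remain.

6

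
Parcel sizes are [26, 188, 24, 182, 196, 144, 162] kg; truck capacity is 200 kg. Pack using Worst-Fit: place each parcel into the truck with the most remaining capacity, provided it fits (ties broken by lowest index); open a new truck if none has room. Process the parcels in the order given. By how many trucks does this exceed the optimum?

Worst-Fit: [26,24,144] [188] [182] [196] [162] → 5 trucks.
Total size 922 kg; any packing needs at least ⌈922/200⌉ = 5 trucks.
So 5 is already optimal.

0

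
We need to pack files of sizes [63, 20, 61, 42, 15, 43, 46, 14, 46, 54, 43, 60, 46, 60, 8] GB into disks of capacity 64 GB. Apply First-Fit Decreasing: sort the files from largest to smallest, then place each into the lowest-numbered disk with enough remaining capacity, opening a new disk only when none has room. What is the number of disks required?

Sorted descending: 63, 61, 60, 60, 54, 46, 46, 46, 43, 43, 42, 20, 15, 14, 8.
63 GB → disk 1 (remaining 1 GB)
61 GB → disk 2 (remaining 3 GB)
60 GB → disk 3 (remaining 4 GB)
60 GB → disk 4 (remaining 4 GB)
54 GB → disk 5 (remaining 10 GB)
46 GB → disk 6 (remaining 18 GB)
46 GB → disk 7 (remaining 18 GB)
46 GB → disk 8 (remaining 18 GB)
43 GB → disk 9 (remaining 21 GB)
43 GB → disk 10 (remaining 21 GB)
42 GB → disk 11 (remaining 22 GB)
20 GB → disk 9 (remaining 1 GB)
15 GB → disk 6 (remaining 3 GB)
14 GB → disk 7 (remaining 4 GB)
8 GB → disk 5 (remaining 2 GB)

11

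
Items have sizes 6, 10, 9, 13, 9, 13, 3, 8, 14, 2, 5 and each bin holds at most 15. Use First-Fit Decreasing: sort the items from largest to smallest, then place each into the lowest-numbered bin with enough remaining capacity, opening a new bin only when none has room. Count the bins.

Sorted descending: 14, 13, 13, 10, 9, 9, 8, 6, 5, 3, 2.
Put 14 in bin 1; 1 remain.
Put 13 in bin 2; 2 remain.
Put 13 in bin 3; 2 remain.
Put 10 in bin 4; 5 remain.
Put 9 in bin 5; 6 remain.
Put 9 in bin 6; 6 remain.
Put 8 in bin 7; 7 remain.
Put 6 in bin 5; 0 remain.
Put 5 in bin 4; 0 remain.
Put 3 in bin 6; 3 remain.
Put 2 in bin 2; 0 remain.
Final bins: [14] [13,2] [13] [10,5] [9,6] [9,3] [8].

7 bins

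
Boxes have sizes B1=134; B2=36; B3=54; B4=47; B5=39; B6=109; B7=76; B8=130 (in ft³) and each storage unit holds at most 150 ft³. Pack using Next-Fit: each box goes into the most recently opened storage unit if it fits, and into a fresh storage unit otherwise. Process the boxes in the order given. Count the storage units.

storage unit 1: place B1 (134 ft³), 16 ft³ left
storage unit 2: place B2 (36 ft³), 114 ft³ left
storage unit 2: place B3 (54 ft³), 60 ft³ left
storage unit 2: place B4 (47 ft³), 13 ft³ left
storage unit 3: place B5 (39 ft³), 111 ft³ left
storage unit 3: place B6 (109 ft³), 2 ft³ left
storage unit 4: place B7 (76 ft³), 74 ft³ left
storage unit 5: place B8 (130 ft³), 20 ft³ left
Final storage units: [134] [36,54,47] [39,109] [76] [130].

5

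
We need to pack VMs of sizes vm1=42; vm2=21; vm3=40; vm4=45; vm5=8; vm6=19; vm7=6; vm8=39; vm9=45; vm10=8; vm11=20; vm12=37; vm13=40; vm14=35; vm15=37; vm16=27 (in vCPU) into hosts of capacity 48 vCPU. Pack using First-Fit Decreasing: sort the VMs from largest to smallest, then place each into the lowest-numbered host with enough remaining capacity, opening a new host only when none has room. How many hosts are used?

11

Sorted descending: 45, 45, 42, 40, 40, 39, 37, 37, 35, 27, 21, 20, 19, 8, 8, 6.
Put 45 vCPU in host 1; 3 vCPU remain.
Put 45 vCPU in host 2; 3 vCPU remain.
Put 42 vCPU in host 3; 6 vCPU remain.
Put 40 vCPU in host 4; 8 vCPU remain.
Put 40 vCPU in host 5; 8 vCPU remain.
Put 39 vCPU in host 6; 9 vCPU remain.
Put 37 vCPU in host 7; 11 vCPU remain.
Put 37 vCPU in host 8; 11 vCPU remain.
Put 35 vCPU in host 9; 13 vCPU remain.
Put 27 vCPU in host 10; 21 vCPU remain.
Put 21 vCPU in host 10; 0 vCPU remain.
Put 20 vCPU in host 11; 28 vCPU remain.
Put 19 vCPU in host 11; 9 vCPU remain.
Put 8 vCPU in host 4; 0 vCPU remain.
Put 8 vCPU in host 5; 0 vCPU remain.
Put 6 vCPU in host 3; 0 vCPU remain.
Final hosts: [45] [45] [42,6] [40,8] [40,8] [39] [37] [37] [35] [27,21] [20,19].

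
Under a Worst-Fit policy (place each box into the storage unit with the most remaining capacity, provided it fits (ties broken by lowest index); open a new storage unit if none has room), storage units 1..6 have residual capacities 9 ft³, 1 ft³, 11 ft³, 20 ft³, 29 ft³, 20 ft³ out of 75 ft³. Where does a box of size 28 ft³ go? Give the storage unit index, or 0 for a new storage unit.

5

Storage units with room: storage unit 5 (29 ft³).
Most room is storage unit 5 with 29 ft³ free.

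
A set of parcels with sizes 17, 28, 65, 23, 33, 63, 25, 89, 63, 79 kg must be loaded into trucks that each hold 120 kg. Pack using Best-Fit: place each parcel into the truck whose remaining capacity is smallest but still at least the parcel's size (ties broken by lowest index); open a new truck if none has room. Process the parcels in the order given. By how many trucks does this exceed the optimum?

Best-Fit: [17,28,65] [23,33,63] [25,89] [63] [79] → 5 trucks.
Total size 485 kg; any packing needs at least ⌈485/120⌉ = 5 trucks.
So 5 is already optimal.

0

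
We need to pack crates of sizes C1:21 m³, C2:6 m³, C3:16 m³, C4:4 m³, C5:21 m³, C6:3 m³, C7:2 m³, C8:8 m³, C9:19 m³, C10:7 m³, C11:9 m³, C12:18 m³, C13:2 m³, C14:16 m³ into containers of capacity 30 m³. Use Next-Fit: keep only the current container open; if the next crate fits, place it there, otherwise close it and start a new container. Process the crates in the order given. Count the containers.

7

C1 (21 m³) → container 1 (remaining 9 m³)
C2 (6 m³) → container 1 (remaining 3 m³)
C3 (16 m³) → container 2 (remaining 14 m³)
C4 (4 m³) → container 2 (remaining 10 m³)
C5 (21 m³) → container 3 (remaining 9 m³)
C6 (3 m³) → container 3 (remaining 6 m³)
C7 (2 m³) → container 3 (remaining 4 m³)
C8 (8 m³) → container 4 (remaining 22 m³)
C9 (19 m³) → container 4 (remaining 3 m³)
C10 (7 m³) → container 5 (remaining 23 m³)
C11 (9 m³) → container 5 (remaining 14 m³)
C12 (18 m³) → container 6 (remaining 12 m³)
C13 (2 m³) → container 6 (remaining 10 m³)
C14 (16 m³) → container 7 (remaining 14 m³)
Final containers: [21,6] [16,4] [21,3,2] [8,19] [7,9] [18,2] [16].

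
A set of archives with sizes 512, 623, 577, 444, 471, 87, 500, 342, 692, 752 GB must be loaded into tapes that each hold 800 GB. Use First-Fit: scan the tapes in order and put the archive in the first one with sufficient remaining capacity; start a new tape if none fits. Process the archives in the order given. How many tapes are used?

8 tapes

512 GB → tape 1 (remaining 288 GB)
623 GB → tape 2 (remaining 177 GB)
577 GB → tape 3 (remaining 223 GB)
444 GB → tape 4 (remaining 356 GB)
471 GB → tape 5 (remaining 329 GB)
87 GB → tape 1 (remaining 201 GB)
500 GB → tape 6 (remaining 300 GB)
342 GB → tape 4 (remaining 14 GB)
692 GB → tape 7 (remaining 108 GB)
752 GB → tape 8 (remaining 48 GB)
Final tapes: [512,87] [623] [577] [444,342] [471] [500] [692] [752].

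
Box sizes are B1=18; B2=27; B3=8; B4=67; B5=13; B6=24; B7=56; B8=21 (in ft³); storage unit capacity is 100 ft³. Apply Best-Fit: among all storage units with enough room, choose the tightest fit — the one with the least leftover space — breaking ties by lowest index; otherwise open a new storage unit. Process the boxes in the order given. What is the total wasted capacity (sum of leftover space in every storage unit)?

66

B1 (18 ft³) → storage unit 1 (remaining 82 ft³)
B2 (27 ft³) → storage unit 1 (remaining 55 ft³)
B3 (8 ft³) → storage unit 1 (remaining 47 ft³)
B4 (67 ft³) → storage unit 2 (remaining 33 ft³)
B5 (13 ft³) → storage unit 2 (remaining 20 ft³)
B6 (24 ft³) → storage unit 1 (remaining 23 ft³)
B7 (56 ft³) → storage unit 3 (remaining 44 ft³)
B8 (21 ft³) → storage unit 1 (remaining 2 ft³)
3 storage units × 100 ft³ = 300 ft³; used 234 ft³; unused 66 ft³.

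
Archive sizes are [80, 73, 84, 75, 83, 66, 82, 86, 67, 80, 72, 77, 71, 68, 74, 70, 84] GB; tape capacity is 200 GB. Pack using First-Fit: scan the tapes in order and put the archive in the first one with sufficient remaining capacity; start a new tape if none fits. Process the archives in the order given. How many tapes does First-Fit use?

9 tapes

Put 80 GB in tape 1; 120 GB remain.
Put 73 GB in tape 1; 47 GB remain.
Put 84 GB in tape 2; 116 GB remain.
Put 75 GB in tape 2; 41 GB remain.
Put 83 GB in tape 3; 117 GB remain.
Put 66 GB in tape 3; 51 GB remain.
Put 82 GB in tape 4; 118 GB remain.
Put 86 GB in tape 4; 32 GB remain.
Put 67 GB in tape 5; 133 GB remain.
Put 80 GB in tape 5; 53 GB remain.
Put 72 GB in tape 6; 128 GB remain.
Put 77 GB in tape 6; 51 GB remain.
Put 71 GB in tape 7; 129 GB remain.
Put 68 GB in tape 7; 61 GB remain.
Put 74 GB in tape 8; 126 GB remain.
Put 70 GB in tape 8; 56 GB remain.
Put 84 GB in tape 9; 116 GB remain.
Final tapes: [80,73] [84,75] [83,66] [82,86] [67,80] [72,77] [71,68] [74,70] [84].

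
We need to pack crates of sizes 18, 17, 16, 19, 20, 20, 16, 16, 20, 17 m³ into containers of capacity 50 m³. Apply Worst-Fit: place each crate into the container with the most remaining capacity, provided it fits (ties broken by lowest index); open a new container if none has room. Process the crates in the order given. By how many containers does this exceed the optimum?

Worst-Fit: [18,17] [16,19] [20,20] [16,16] [20,17] → 5 containers.
Total size 179 m³; any packing needs at least ⌈179/50⌉ = 4 containers.
An optimal packing achieves that bound: [20,20] [20,19] [18,16,16] [17,17,16] → 4 containers.
Excess: 5 − 4 = 1.

1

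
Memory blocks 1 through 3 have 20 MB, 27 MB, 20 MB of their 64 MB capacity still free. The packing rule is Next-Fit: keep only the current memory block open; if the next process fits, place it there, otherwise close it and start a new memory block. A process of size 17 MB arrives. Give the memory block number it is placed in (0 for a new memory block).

3

Next-Fit only looks at memory block 3, which has 20 MB free.
17 MB fits there.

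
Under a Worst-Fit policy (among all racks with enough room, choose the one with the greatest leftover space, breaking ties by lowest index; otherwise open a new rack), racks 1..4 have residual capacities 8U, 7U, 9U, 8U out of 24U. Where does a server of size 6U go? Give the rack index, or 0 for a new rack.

Racks with room: rack 1 (8U), rack 2 (7U), rack 3 (9U), rack 4 (8U).
Most room is rack 3 with 9U free.

3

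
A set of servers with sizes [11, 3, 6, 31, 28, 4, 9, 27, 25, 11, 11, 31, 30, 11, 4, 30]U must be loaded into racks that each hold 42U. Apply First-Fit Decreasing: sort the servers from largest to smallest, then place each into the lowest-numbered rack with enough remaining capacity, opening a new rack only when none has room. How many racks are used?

7

Sorted descending: 31, 31, 30, 30, 28, 27, 25, 11, 11, 11, 11, 9, 6, 4, 4, 3.
Put 31U in rack 1; 11U remain.
Put 31U in rack 2; 11U remain.
Put 30U in rack 3; 12U remain.
Put 30U in rack 4; 12U remain.
Put 28U in rack 5; 14U remain.
Put 27U in rack 6; 15U remain.
Put 25U in rack 7; 17U remain.
Put 11U in rack 1; 0U remain.
Put 11U in rack 2; 0U remain.
Put 11U in rack 3; 1U remain.
Put 11U in rack 4; 1U remain.
Put 9U in rack 5; 5U remain.
Put 6U in rack 6; 9U remain.
Put 4U in rack 5; 1U remain.
Put 4U in rack 6; 5U remain.
Put 3U in rack 6; 2U remain.
Final racks: [31,11] [31,11] [30,11] [30,11] [28,9,4] [27,6,4,3] [25].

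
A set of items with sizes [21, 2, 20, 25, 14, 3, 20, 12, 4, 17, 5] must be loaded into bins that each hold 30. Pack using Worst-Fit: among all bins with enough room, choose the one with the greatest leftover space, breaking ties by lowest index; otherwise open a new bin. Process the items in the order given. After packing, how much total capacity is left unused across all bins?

37

Put 21 in bin 1; 9 remain.
Put 2 in bin 1; 7 remain.
Put 20 in bin 2; 10 remain.
Put 25 in bin 3; 5 remain.
Put 14 in bin 4; 16 remain.
Put 3 in bin 4; 13 remain.
Put 20 in bin 5; 10 remain.
Put 12 in bin 4; 1 remain.
Put 4 in bin 2; 6 remain.
Put 17 in bin 6; 13 remain.
Put 5 in bin 6; 8 remain.
6 bins × 30 = 180; used 143; unused 37.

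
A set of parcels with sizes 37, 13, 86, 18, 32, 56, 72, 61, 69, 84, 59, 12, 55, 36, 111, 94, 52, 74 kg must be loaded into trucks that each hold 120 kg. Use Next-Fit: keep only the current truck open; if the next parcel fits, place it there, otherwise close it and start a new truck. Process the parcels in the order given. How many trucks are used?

Put 37 kg in truck 1; 83 kg remain.
Put 13 kg in truck 1; 70 kg remain.
Put 86 kg in truck 2; 34 kg remain.
Put 18 kg in truck 2; 16 kg remain.
Put 32 kg in truck 3; 88 kg remain.
Put 56 kg in truck 3; 32 kg remain.
Put 72 kg in truck 4; 48 kg remain.
Put 61 kg in truck 5; 59 kg remain.
Put 69 kg in truck 6; 51 kg remain.
Put 84 kg in truck 7; 36 kg remain.
Put 59 kg in truck 8; 61 kg remain.
Put 12 kg in truck 8; 49 kg remain.
Put 55 kg in truck 9; 65 kg remain.
Put 36 kg in truck 9; 29 kg remain.
Put 111 kg in truck 10; 9 kg remain.
Put 94 kg in truck 11; 26 kg remain.
Put 52 kg in truck 12; 68 kg remain.
Put 74 kg in truck 13; 46 kg remain.

13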